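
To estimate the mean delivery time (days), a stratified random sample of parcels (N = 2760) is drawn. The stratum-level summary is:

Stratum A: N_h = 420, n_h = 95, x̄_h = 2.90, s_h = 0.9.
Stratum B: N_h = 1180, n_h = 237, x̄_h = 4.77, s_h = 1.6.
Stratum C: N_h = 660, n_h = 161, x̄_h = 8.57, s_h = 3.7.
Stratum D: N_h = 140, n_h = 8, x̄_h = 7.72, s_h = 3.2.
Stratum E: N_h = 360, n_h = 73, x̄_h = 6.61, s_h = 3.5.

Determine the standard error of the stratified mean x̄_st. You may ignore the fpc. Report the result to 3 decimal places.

V̂(x̄_st) = Σ W_h² s_h²/n_h, with W_h = N_h/N and N = 2760:
  stratum A: (420/2760)²·0.9²/95 = 0.000197443
  stratum B: (1180/2760)²·1.6²/237 = 0.00197441
  stratum C: (660/2760)²·3.7²/161 = 0.00486236
  stratum D: (140/2760)²·3.2²/8 = 0.00329343
  stratum E: (360/2760)²·3.5²/73 = 0.00285496
V̂(x̄_st) = 0.0131826
SE(x̄_st) = √0.0131826 = 0.114816

SE(x̄_st) ≈ 0.115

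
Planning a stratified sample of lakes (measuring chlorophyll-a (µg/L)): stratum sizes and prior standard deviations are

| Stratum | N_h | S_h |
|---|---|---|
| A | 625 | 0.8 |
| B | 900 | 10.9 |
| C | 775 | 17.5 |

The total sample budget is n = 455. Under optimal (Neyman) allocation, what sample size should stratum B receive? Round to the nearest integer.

Neyman allocation: n_h = n · N_h S_h / Σ N_i S_i, with n = 455.
  stratum A: N_h·S_h = 625·0.8 = 500.00
  stratum B: N_h·S_h = 900·10.9 = 9810.00
  stratum C: N_h·S_h = 775·17.5 = 13562.50
Σ N_h S_h = 23872.50
n for stratum B = 455·9810.00/23872.50 = 186.975 → 187

187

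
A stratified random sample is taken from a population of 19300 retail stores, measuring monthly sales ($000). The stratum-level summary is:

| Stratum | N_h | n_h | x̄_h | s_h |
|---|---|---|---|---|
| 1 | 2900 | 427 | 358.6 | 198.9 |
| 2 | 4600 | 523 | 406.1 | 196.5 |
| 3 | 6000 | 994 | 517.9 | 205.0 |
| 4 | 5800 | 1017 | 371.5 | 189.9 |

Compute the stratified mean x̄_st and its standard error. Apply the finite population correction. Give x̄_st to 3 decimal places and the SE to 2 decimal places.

x̄_st = Σ W_h x̄_h = (2900·358.6 + 4600·406.1 + 6000·517.9 + 5800·371.5)/19300 = 423.32124
V̂(x̄_st) = Σ W_h² (1 − n_h/N_h) s_h²/n_h, with W_h = N_h/N and N = 19300:
  stratum 1: (2900/19300)²·(1 − 427/2900)·198.9²/427 = 1.78381
  stratum 2: (4600/19300)²·(1 − 523/4600)·196.5²/523 = 3.71713
  stratum 3: (6000/19300)²·(1 − 994/6000)·205.0²/994 = 3.40917
  stratum 4: (5800/19300)²·(1 − 1017/5800)·189.9²/1017 = 2.64084
V̂(x̄_st) = 11.551
SE(x̄_st) = √11.551 = 3.39867

x̄_st ≈ 423.321, SE ≈ 3.40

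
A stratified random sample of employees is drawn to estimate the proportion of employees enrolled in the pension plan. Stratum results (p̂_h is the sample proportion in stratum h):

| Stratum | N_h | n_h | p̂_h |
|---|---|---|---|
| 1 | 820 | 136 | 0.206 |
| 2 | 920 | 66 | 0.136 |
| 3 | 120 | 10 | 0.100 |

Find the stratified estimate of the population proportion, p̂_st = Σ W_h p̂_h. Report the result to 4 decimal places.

p̂_st ≈ 0.1645

N = 1860; stratum weights W_h = N_h/N.
p̂_st = Σ W_h p̂_h = (820·0.206 + 920·0.136 + 120·0.100)/1860 = 0.16454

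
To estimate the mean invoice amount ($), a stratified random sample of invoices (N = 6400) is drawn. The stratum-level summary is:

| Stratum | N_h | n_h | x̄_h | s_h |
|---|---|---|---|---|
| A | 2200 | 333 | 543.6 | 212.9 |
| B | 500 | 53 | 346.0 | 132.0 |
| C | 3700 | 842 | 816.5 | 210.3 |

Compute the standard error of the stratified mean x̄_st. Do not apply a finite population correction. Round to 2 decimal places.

V̂(x̄_st) = Σ W_h² s_h²/n_h, with W_h = N_h/N and N = 6400:
  stratum A: (2200/6400)²·212.9²/333 = 16.0839
  stratum B: (500/6400)²·132.0²/53 = 2.00656
  stratum C: (3700/6400)²·210.3²/842 = 17.5554
V̂(x̄_st) = 35.6459
SE(x̄_st) = √35.6459 = 5.97042

SE(x̄_st) ≈ 5.97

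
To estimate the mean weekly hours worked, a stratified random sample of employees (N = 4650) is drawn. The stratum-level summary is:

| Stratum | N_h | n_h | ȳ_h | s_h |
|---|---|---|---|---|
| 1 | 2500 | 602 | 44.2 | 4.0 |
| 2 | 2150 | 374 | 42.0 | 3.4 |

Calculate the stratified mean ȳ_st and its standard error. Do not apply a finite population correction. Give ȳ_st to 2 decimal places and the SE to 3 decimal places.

ȳ_st ≈ 43.18, SE ≈ 0.120

ȳ_st = Σ W_h ȳ_h = (2500·44.2 + 2150·42.0)/4650 = 43.18280
V̂(ȳ_st) = Σ W_h² s_h²/n_h, with W_h = N_h/N and N = 4650:
  stratum 1: (2500/4650)²·4.0²/602 = 0.00768241
  stratum 2: (2150/4650)²·3.4²/374 = 0.00660781
V̂(ȳ_st) = 0.0142902
SE(ȳ_st) = √0.0142902 = 0.119542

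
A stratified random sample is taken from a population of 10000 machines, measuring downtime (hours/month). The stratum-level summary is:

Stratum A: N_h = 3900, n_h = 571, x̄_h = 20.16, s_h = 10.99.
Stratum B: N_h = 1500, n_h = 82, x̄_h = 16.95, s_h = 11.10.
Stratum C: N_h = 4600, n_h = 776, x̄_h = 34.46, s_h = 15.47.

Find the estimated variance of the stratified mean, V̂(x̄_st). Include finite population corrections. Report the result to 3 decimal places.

V̂(x̄_st) = Σ W_h² (1 − n_h/N_h) s_h²/n_h, with W_h = N_h/N and N = 10000:
  stratum A: (3900/10000)²·(1 − 571/3900)·10.99²/571 = 0.0274623
  stratum B: (1500/10000)²·(1 − 82/1500)·11.10²/82 = 0.0319595
  stratum C: (4600/10000)²·(1 − 776/4600)·15.47²/776 = 0.0542494
V̂(x̄_st) = 0.113671

V̂(x̄_st) ≈ 0.114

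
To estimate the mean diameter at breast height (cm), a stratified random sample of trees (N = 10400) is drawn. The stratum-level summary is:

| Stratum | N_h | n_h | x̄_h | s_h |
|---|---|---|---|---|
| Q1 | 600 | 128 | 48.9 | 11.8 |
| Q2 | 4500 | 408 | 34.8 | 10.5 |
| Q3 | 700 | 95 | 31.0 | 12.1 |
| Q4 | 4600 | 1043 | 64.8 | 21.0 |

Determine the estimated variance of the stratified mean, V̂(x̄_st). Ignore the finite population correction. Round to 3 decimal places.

V̂(x̄_st) = Σ W_h² s_h²/n_h, with W_h = N_h/N and N = 10400:
  stratum Q1: (600/10400)²·11.8²/128 = 0.00362068
  stratum Q2: (4500/10400)²·10.5²/408 = 0.0505914
  stratum Q3: (700/10400)²·12.1²/95 = 0.00698195
  stratum Q4: (4600/10400)²·21.0²/1043 = 0.0827186
V̂(x̄_st) = 0.143913

V̂(x̄_st) ≈ 0.144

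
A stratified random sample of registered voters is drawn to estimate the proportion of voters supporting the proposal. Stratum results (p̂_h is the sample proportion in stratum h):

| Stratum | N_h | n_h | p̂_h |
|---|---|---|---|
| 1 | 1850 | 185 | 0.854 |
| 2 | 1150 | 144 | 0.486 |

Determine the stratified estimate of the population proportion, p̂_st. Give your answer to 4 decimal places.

N = 3000; stratum weights W_h = N_h/N.
p̂_st = Σ W_h p̂_h = (1850·0.854 + 1150·0.486)/3000 = 0.71293

p̂_st ≈ 0.7129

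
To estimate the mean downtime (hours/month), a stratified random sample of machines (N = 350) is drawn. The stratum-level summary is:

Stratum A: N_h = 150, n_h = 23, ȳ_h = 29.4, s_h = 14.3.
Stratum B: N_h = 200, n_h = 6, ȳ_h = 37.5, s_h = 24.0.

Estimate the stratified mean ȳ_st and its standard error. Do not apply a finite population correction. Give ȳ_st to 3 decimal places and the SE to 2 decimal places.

ȳ_st ≈ 34.029, SE ≈ 5.74

ȳ_st = Σ W_h ȳ_h = (150·29.4 + 200·37.5)/350 = 34.02857
V̂(ȳ_st) = Σ W_h² s_h²/n_h, with W_h = N_h/N and N = 350:
  stratum A: (150/350)²·14.3²/23 = 1.63302
  stratum B: (200/350)²·24.0²/6 = 31.3469
V̂(ȳ_st) = 32.98
SE(ȳ_st) = √32.98 = 5.74282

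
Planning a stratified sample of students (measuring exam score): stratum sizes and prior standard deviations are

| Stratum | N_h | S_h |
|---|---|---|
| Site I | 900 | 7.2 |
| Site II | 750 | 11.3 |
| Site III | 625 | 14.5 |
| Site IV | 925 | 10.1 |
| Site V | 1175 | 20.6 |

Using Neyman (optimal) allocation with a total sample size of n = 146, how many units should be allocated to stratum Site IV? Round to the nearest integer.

24

Neyman allocation: n_h = n · N_h S_h / Σ N_i S_i, with n = 146.
  stratum Site I: N_h·S_h = 900·7.2 = 6480.00
  stratum Site II: N_h·S_h = 750·11.3 = 8475.00
  stratum Site III: N_h·S_h = 625·14.5 = 9062.50
  stratum Site IV: N_h·S_h = 925·10.1 = 9342.50
  stratum Site V: N_h·S_h = 1175·20.6 = 24205.00
Σ N_h S_h = 57565.00
n for stratum Site IV = 146·9342.50/57565.00 = 23.695 → 24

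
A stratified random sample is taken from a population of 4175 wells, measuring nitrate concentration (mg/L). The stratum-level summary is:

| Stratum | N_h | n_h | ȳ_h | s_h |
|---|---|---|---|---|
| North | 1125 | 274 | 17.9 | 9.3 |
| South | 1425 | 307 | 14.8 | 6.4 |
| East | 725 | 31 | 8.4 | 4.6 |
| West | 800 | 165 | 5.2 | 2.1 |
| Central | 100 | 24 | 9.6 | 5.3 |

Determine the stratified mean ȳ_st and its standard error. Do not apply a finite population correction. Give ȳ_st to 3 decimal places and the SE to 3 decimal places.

ȳ_st = Σ W_h ȳ_h = (1125·17.9 + 1425·14.8 + 725·8.4 + 800·5.2 + 100·9.6)/4175 = 12.55988
V̂(ȳ_st) = Σ W_h² s_h²/n_h, with W_h = N_h/N and N = 4175:
  stratum North: (1125/4175)²·9.3²/274 = 0.0229196
  stratum South: (1425/4175)²·6.4²/307 = 0.0155431
  stratum East: (725/4175)²·4.6²/31 = 0.0205834
  stratum West: (800/4175)²·2.1²/165 = 0.000981345
  stratum Central: (100/4175)²·5.3²/24 = 0.000671471
V̂(ȳ_st) = 0.060699
SE(ȳ_st) = √0.060699 = 0.246372

ȳ_st ≈ 12.560, SE ≈ 0.246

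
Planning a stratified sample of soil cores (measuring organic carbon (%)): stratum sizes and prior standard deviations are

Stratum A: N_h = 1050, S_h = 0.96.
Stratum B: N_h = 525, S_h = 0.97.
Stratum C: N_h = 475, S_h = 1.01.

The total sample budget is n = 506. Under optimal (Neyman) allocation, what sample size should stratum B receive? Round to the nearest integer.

Neyman allocation: n_h = n · N_h S_h / Σ N_i S_i, with n = 506.
  stratum A: N_h·S_h = 1050·0.96 = 1008.00
  stratum B: N_h·S_h = 525·0.97 = 509.25
  stratum C: N_h·S_h = 475·1.01 = 479.75
Σ N_h S_h = 1997.00
n for stratum B = 506·509.25/1997.00 = 129.034 → 129

129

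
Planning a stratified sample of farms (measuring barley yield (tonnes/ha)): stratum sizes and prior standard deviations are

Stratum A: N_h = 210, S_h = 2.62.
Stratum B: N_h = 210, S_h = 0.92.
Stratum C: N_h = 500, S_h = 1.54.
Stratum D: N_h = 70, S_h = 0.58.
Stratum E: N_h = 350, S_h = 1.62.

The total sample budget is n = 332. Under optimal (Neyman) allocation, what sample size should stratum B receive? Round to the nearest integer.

Neyman allocation: n_h = n · N_h S_h / Σ N_i S_i, with n = 332.
  stratum A: N_h·S_h = 210·2.62 = 550.20
  stratum B: N_h·S_h = 210·0.92 = 193.20
  stratum C: N_h·S_h = 500·1.54 = 770.00
  stratum D: N_h·S_h = 70·0.58 = 40.60
  stratum E: N_h·S_h = 350·1.62 = 567.00
Σ N_h S_h = 2121.00
n for stratum B = 332·193.20/2121.00 = 30.242 → 30

30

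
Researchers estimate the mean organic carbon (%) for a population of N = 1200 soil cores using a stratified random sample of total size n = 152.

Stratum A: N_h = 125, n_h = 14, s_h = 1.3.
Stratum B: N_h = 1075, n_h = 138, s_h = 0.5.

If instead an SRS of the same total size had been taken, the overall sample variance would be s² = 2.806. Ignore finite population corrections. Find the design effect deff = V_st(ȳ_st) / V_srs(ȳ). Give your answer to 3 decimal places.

deff ≈ 0.150

V̂(ȳ_st) = Σ W_h² s_h²/n_h, with W_h = N_h/N and N = 1200:
  stratum A: (125/1200)²·1.3²/14 = 0.00130983
  stratum B: (1075/1200)²·0.5²/138 = 0.00145384
V_st = 0.00276367
V_srs = s²/n = 2.806/152 = 0.0184605
deff = V_st / V_srs = 0.00276367/0.0184605 = 0.1497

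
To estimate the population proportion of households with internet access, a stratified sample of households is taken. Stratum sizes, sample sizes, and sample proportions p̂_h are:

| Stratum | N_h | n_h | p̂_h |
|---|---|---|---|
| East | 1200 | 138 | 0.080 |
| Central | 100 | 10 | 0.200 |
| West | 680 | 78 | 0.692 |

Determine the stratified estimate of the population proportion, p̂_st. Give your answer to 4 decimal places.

N = 1980; stratum weights W_h = N_h/N.
p̂_st = Σ W_h p̂_h = (1200·0.080 + 100·0.200 + 680·0.692)/1980 = 0.29624

p̂_st ≈ 0.2962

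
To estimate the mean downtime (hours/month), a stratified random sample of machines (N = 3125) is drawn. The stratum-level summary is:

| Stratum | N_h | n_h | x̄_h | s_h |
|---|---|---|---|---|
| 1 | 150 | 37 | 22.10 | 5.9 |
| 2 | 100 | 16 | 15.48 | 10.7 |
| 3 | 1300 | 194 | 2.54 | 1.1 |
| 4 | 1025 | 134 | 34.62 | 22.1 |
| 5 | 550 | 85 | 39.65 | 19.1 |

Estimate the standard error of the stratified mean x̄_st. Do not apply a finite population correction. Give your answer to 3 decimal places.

V̂(x̄_st) = Σ W_h² s_h²/n_h, with W_h = N_h/N and N = 3125:
  stratum 1: (150/3125)²·5.9²/37 = 0.00216763
  stratum 2: (100/3125)²·10.7²/16 = 0.00732736
  stratum 3: (1300/3125)²·1.1²/194 = 0.00107937
  stratum 4: (1025/3125)²·22.1²/134 = 0.392128
  stratum 5: (550/3125)²·19.1²/85 = 0.132945
V̂(x̄_st) = 0.535647
SE(x̄_st) = √0.535647 = 0.731879

SE(x̄_st) ≈ 0.732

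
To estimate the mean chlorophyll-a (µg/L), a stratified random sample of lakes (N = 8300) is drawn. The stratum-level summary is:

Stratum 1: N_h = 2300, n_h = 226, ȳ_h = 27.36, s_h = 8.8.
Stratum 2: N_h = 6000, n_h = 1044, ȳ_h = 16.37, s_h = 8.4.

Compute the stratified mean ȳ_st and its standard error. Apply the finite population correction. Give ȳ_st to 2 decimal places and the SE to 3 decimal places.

ȳ_st ≈ 19.42, SE ≈ 0.230

ȳ_st = Σ W_h ȳ_h = (2300·27.36 + 6000·16.37)/8300 = 19.41542
V̂(ȳ_st) = Σ W_h² (1 − n_h/N_h) s_h²/n_h, with W_h = N_h/N and N = 8300:
  stratum 1: (2300/8300)²·(1 − 226/2300)·8.8²/226 = 0.0237267
  stratum 2: (6000/8300)²·(1 − 1044/6000)·8.4²/1044 = 0.0291732
V̂(ȳ_st) = 0.0528999
SE(ȳ_st) = √0.0528999 = 0.23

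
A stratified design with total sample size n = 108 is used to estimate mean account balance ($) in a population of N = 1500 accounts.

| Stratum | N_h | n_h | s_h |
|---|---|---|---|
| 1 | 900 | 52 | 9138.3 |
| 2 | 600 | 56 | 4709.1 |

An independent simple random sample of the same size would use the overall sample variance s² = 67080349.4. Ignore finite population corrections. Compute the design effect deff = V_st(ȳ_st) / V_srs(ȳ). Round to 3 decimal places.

V̂(ȳ_st) = Σ W_h² s_h²/n_h, with W_h = N_h/N and N = 1500:
  stratum 1: (900/1500)²·9138.3²/52 = 578136
  stratum 2: (600/1500)²·4709.1²/56 = 63358.9
V_st = 641495
V_srs = s²/n = 67080349.4/108 = 621114
deff = V_st / V_srs = 641495/621114 = 1.0328

deff ≈ 1.033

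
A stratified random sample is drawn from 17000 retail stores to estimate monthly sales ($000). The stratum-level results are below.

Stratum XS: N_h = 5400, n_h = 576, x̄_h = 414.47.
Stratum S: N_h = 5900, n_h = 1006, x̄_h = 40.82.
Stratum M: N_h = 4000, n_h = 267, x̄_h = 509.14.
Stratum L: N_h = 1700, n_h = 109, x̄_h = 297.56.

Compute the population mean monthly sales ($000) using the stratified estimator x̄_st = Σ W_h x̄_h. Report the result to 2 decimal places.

x̄_st ≈ 295.38

N = Σ N_h = 17000. Stratum weights W_h = N_h/N.
x̄_st = (5400·414.47 + 5900·40.82 + 4000·509.14 + 1700·297.56) / 17000 = 295.3758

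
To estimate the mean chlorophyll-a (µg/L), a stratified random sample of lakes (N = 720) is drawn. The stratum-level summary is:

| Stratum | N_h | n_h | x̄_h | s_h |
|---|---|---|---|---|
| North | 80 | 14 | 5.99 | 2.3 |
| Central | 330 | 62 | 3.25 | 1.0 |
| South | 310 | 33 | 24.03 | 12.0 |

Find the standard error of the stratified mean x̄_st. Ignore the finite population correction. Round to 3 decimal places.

V̂(x̄_st) = Σ W_h² s_h²/n_h, with W_h = N_h/N and N = 720:
  stratum North: (80/720)²·2.3²/14 = 0.0046649
  stratum Central: (330/720)²·1.0²/62 = 0.00338822
  stratum South: (310/720)²·12.0²/33 = 0.808923
V̂(x̄_st) = 0.816976
SE(x̄_st) = √0.816976 = 0.903867

SE(x̄_st) ≈ 0.904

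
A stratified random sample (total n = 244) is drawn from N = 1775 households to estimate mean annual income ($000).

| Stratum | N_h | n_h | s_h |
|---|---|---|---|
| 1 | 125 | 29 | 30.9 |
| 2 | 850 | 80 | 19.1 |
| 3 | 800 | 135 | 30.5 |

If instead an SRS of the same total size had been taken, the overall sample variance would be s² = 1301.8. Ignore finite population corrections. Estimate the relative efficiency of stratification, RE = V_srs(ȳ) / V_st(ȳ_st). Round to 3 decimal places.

V̂(ȳ_st) = Σ W_h² s_h²/n_h, with W_h = N_h/N and N = 1775:
  stratum 1: (125/1775)²·30.9²/29 = 0.163283
  stratum 2: (850/1775)²·19.1²/80 = 1.04573
  stratum 3: (800/1775)²·30.5²/135 = 1.39975
V_st = 2.60876
V_srs = s²/n = 1301.8/244 = 5.33525
Relative efficiency = V_srs / V_st = 5.33525/2.60876 = 2.0451

RE ≈ 2.045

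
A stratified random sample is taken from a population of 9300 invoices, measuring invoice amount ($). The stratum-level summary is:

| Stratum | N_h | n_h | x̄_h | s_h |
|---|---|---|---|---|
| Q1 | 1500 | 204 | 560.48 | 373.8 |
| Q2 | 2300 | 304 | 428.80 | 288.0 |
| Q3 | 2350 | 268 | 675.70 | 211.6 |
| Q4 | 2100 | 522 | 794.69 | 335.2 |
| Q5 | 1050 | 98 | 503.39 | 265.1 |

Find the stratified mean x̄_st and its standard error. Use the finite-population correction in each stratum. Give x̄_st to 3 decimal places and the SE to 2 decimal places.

x̄_st = Σ W_h x̄_h = (1500·560.48 + 2300·428.80 + 2350·675.70 + 2100·794.69 + 1050·503.39)/9300 = 603.46919
V̂(x̄_st) = Σ W_h² (1 − n_h/N_h) s_h²/n_h, with W_h = N_h/N and N = 9300:
  stratum Q1: (1500/9300)²·(1 − 204/1500)·373.8²/204 = 15.395
  stratum Q2: (2300/9300)²·(1 − 304/2300)·288.0²/304 = 14.4822
  stratum Q3: (2350/9300)²·(1 − 268/2350)·211.6²/268 = 9.45103
  stratum Q4: (2100/9300)²·(1 − 522/2100)·335.2²/522 = 8.24704
  stratum Q5: (1050/9300)²·(1 − 98/1050)·265.1²/98 = 8.28808
V̂(x̄_st) = 55.8633
SE(x̄_st) = √55.8633 = 7.47417

x̄_st ≈ 603.469, SE ≈ 7.47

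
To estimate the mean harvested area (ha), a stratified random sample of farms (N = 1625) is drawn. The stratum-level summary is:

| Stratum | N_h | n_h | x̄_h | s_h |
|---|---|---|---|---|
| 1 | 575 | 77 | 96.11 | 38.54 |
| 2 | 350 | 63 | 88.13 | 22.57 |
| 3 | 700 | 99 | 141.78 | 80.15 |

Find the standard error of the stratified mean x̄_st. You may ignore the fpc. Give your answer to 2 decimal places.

V̂(x̄_st) = Σ W_h² s_h²/n_h, with W_h = N_h/N and N = 1625:
  stratum 1: (575/1625)²·38.54²/77 = 2.41525
  stratum 2: (350/1625)²·22.57²/63 = 0.375104
  stratum 3: (700/1625)²·80.15²/99 = 12.041
V̂(x̄_st) = 14.8313
SE(x̄_st) = √14.8313 = 3.85114

SE(x̄_st) ≈ 3.85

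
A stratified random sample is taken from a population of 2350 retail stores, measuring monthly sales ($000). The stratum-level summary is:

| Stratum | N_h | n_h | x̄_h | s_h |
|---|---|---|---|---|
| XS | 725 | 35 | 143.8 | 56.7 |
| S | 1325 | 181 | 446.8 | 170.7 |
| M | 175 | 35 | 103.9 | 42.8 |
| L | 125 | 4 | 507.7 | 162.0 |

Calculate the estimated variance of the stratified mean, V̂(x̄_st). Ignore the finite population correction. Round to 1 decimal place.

V̂(x̄_st) = Σ W_h² s_h²/n_h, with W_h = N_h/N and N = 2350:
  stratum XS: (725/2350)²·56.7²/35 = 8.74255
  stratum S: (1325/2350)²·170.7²/181 = 51.1781
  stratum M: (175/2350)²·42.8²/35 = 0.290242
  stratum L: (125/2350)²·162.0²/4 = 18.5633
V̂(x̄_st) = 78.7742

V̂(x̄_st) ≈ 78.8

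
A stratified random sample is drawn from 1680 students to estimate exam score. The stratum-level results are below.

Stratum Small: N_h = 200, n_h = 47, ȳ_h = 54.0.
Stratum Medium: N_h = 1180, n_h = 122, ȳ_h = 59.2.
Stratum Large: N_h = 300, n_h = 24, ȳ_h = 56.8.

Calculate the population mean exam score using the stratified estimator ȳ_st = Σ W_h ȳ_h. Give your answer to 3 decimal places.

N = Σ N_h = 1680. Stratum weights W_h = N_h/N.
ȳ_st = (200·54.0 + 1180·59.2 + 300·56.8) / 1680 = 58.15238

ȳ_st ≈ 58.152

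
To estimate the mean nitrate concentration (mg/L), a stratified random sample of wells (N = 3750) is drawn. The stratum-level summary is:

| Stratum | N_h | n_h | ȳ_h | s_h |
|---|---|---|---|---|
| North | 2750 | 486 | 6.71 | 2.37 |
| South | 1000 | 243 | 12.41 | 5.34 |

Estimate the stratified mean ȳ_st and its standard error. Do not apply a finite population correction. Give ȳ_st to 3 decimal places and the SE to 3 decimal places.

ȳ_st = Σ W_h ȳ_h = (2750·6.71 + 1000·12.41)/3750 = 8.23000
V̂(ȳ_st) = Σ W_h² s_h²/n_h, with W_h = N_h/N and N = 3750:
  stratum North: (2750/3750)²·2.37²/486 = 0.00621532
  stratum South: (1000/3750)²·5.34²/243 = 0.00834476
V̂(ȳ_st) = 0.0145601
SE(ȳ_st) = √0.0145601 = 0.120665

ȳ_st ≈ 8.230, SE ≈ 0.121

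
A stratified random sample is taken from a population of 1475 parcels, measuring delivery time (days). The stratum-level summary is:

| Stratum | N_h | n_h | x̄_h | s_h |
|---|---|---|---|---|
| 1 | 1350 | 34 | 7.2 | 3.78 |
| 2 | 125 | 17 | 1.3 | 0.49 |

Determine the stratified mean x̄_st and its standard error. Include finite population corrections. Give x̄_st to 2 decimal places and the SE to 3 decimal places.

x̄_st ≈ 6.70, SE ≈ 0.586

x̄_st = Σ W_h x̄_h = (1350·7.2 + 125·1.3)/1475 = 6.70000
V̂(x̄_st) = Σ W_h² (1 − n_h/N_h) s_h²/n_h, with W_h = N_h/N and N = 1475:
  stratum 1: (1350/1475)²·(1 − 34/1350)·3.78²/34 = 0.343171
  stratum 2: (125/1475)²·(1 − 17/125)·0.49²/17 = 8.76381e-05
V̂(x̄_st) = 0.343258
SE(x̄_st) = √0.343258 = 0.585883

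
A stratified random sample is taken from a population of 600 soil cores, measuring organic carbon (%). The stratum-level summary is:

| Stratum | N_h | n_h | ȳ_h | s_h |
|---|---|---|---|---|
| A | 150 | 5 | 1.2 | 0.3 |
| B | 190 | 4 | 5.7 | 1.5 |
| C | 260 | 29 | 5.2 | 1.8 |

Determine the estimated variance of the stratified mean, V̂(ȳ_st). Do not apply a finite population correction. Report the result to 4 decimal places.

V̂(ȳ_st) = Σ W_h² s_h²/n_h, with W_h = N_h/N and N = 600:
  stratum A: (150/600)²·0.3²/5 = 0.001125
  stratum B: (190/600)²·1.5²/4 = 0.0564062
  stratum C: (260/600)²·1.8²/29 = 0.0209793
V̂(ȳ_st) = 0.0785106

V̂(ȳ_st) ≈ 0.0785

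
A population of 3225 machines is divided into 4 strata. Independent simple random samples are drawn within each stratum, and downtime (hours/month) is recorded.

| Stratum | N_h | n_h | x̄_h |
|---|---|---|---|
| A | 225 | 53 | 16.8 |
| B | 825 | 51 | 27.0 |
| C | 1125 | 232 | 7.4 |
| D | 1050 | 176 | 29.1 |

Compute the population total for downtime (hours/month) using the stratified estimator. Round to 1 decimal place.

τ̂_st = Σ N_h x̄_h = 225·16.8 + 825·27.0 + 1125·7.4 + 1050·29.1 = 64935.0

τ̂_st ≈ 64935.0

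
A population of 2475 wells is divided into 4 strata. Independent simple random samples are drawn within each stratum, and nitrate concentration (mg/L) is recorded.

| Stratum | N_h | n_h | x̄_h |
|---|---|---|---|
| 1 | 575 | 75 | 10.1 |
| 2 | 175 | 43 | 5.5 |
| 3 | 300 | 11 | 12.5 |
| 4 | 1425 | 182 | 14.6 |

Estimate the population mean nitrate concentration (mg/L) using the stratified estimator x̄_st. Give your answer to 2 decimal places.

x̄_st ≈ 12.66

N = Σ N_h = 2475. Stratum weights W_h = N_h/N.
x̄_st = (575·10.1 + 175·5.5 + 300·12.5 + 1425·14.6) / 2475 = 12.6566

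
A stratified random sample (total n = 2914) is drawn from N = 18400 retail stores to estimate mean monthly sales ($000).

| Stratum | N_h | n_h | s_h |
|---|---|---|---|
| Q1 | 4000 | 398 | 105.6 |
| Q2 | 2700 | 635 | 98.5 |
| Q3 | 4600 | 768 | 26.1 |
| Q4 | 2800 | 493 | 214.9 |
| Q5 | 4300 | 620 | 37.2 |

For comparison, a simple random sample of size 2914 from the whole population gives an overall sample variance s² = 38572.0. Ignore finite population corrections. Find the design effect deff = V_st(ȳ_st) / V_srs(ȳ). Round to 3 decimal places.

V̂(ȳ_st) = Σ W_h² s_h²/n_h, with W_h = N_h/N and N = 18400:
  stratum Q1: (4000/18400)²·105.6²/398 = 1.32413
  stratum Q2: (2700/18400)²·98.5²/635 = 0.328996
  stratum Q3: (4600/18400)²·26.1²/768 = 0.055437
  stratum Q4: (2800/18400)²·214.9²/493 = 2.16923
  stratum Q5: (4300/18400)²·37.2²/620 = 0.121898
V_st = 3.99969
V_srs = s²/n = 38572.0/2914 = 13.2368
deff = V_st / V_srs = 3.99969/13.2368 = 0.3022

deff ≈ 0.302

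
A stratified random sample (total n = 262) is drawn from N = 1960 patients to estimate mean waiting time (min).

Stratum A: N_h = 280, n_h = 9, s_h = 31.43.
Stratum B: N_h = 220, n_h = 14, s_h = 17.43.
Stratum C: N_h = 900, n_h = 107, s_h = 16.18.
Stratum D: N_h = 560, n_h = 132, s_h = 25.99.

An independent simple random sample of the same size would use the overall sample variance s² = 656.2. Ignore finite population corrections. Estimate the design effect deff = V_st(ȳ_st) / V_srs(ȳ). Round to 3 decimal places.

deff ≈ 1.376

V̂(ȳ_st) = Σ W_h² s_h²/n_h, with W_h = N_h/N and N = 1960:
  stratum A: (280/1960)²·31.43²/9 = 2.24001
  stratum B: (220/1960)²·17.43²/14 = 0.273401
  stratum C: (900/1960)²·16.18²/107 = 0.515877
  stratum D: (560/1960)²·25.99²/132 = 0.417737
V_st = 3.44703
V_srs = s²/n = 656.2/262 = 2.50458
deff = V_st / V_srs = 3.44703/2.50458 = 1.3763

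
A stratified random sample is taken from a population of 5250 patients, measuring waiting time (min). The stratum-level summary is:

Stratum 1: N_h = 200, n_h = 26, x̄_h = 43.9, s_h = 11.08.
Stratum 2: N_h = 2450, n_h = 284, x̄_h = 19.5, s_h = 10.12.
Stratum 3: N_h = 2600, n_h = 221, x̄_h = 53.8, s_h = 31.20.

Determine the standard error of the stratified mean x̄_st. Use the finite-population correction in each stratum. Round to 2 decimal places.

V̂(x̄_st) = Σ W_h² (1 − n_h/N_h) s_h²/n_h, with W_h = N_h/N and N = 5250:
  stratum 1: (200/5250)²·(1 − 26/200)·11.08²/26 = 0.00596165
  stratum 2: (2450/5250)²·(1 − 284/2450)·10.12²/284 = 0.0694302
  stratum 3: (2600/5250)²·(1 − 221/2600)·31.20²/221 = 0.988476
V̂(x̄_st) = 1.06387
SE(x̄_st) = √1.06387 = 1.03144

SE(x̄_st) ≈ 1.03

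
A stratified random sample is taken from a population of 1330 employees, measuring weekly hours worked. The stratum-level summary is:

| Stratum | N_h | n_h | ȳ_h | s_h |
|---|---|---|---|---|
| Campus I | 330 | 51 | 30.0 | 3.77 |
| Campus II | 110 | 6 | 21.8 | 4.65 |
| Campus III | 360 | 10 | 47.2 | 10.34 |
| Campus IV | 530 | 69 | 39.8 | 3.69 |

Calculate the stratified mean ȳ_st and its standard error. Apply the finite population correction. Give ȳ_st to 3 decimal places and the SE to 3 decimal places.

ȳ_st = Σ W_h ȳ_h = (330·30.0 + 110·21.8 + 360·47.2 + 530·39.8)/1330 = 37.88271
V̂(ȳ_st) = Σ W_h² (1 − n_h/N_h) s_h²/n_h, with W_h = N_h/N and N = 1330:
  stratum Campus I: (330/1330)²·(1 − 51/330)·3.77²/51 = 0.0145053
  stratum Campus II: (110/1330)²·(1 − 6/110)·4.65²/6 = 0.0233065
  stratum Campus III: (360/1330)²·(1 − 10/360)·10.34²/10 = 0.761567
  stratum Campus IV: (530/1330)²·(1 − 69/530)·3.69²/69 = 0.0272569
V̂(ȳ_st) = 0.826636
SE(ȳ_st) = √0.826636 = 0.909195

ȳ_st ≈ 37.883, SE ≈ 0.909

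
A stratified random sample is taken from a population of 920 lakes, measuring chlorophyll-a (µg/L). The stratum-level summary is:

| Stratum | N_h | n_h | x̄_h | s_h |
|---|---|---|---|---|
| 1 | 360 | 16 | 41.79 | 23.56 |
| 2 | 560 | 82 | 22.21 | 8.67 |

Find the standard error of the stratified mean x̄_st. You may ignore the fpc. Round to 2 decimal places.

V̂(x̄_st) = Σ W_h² s_h²/n_h, with W_h = N_h/N and N = 920:
  stratum 1: (360/920)²·23.56²/16 = 5.31202
  stratum 2: (560/920)²·8.67²/82 = 0.339645
V̂(x̄_st) = 5.65167
SE(x̄_st) = √5.65167 = 2.37732

SE(x̄_st) ≈ 2.38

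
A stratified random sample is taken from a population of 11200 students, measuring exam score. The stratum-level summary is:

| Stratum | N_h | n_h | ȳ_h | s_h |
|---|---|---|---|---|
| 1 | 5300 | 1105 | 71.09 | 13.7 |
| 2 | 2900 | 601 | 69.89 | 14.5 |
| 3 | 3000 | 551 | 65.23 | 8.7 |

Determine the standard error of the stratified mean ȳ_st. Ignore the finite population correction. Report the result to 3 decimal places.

SE(ȳ_st) ≈ 0.267

V̂(ȳ_st) = Σ W_h² s_h²/n_h, with W_h = N_h/N and N = 11200:
  stratum 1: (5300/11200)²·13.7²/1105 = 0.038036
  stratum 2: (2900/11200)²·14.5²/601 = 0.0234542
  stratum 3: (3000/11200)²·8.7²/551 = 0.00985583
V̂(ȳ_st) = 0.0713461
SE(ȳ_st) = √0.0713461 = 0.267107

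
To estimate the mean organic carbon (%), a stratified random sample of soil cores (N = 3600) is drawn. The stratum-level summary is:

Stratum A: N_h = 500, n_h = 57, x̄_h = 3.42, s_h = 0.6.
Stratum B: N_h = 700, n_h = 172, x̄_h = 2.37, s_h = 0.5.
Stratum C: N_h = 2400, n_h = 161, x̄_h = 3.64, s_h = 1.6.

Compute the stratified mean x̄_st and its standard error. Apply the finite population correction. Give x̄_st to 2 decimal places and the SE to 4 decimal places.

x̄_st ≈ 3.36, SE ≈ 0.0821

x̄_st = Σ W_h x̄_h = (500·3.42 + 700·2.37 + 2400·3.64)/3600 = 3.36250
V̂(x̄_st) = Σ W_h² (1 − n_h/N_h) s_h²/n_h, with W_h = N_h/N and N = 3600:
  stratum A: (500/3600)²·(1 − 57/500)·0.6²/57 = 0.000107943
  stratum B: (700/3600)²·(1 − 172/700)·0.5²/172 = 4.14513e-05
  stratum C: (2400/3600)²·(1 − 161/2400)·1.6²/161 = 0.00659287
V̂(x̄_st) = 0.00674226
SE(x̄_st) = √0.00674226 = 0.0821113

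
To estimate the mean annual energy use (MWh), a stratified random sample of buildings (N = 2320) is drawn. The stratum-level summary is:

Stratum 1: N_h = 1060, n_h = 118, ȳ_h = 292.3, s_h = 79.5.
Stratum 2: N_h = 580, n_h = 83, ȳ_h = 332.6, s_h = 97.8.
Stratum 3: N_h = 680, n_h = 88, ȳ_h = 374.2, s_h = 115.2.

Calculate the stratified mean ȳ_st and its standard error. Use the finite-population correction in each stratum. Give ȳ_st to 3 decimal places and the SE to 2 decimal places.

ȳ_st ≈ 326.380, SE ≈ 5.23

ȳ_st = Σ W_h ȳ_h = (1060·292.3 + 580·332.6 + 680·374.2)/2320 = 326.38017
V̂(ȳ_st) = Σ W_h² (1 − n_h/N_h) s_h²/n_h, with W_h = N_h/N and N = 2320:
  stratum 1: (1060/2320)²·(1 − 118/1060)·79.5²/118 = 9.93649
  stratum 2: (580/2320)²·(1 − 83/580)·97.8²/83 = 6.17175
  stratum 3: (680/2320)²·(1 − 88/680)·115.2²/88 = 11.2792
V̂(ȳ_st) = 27.3874
SE(ȳ_st) = √27.3874 = 5.2333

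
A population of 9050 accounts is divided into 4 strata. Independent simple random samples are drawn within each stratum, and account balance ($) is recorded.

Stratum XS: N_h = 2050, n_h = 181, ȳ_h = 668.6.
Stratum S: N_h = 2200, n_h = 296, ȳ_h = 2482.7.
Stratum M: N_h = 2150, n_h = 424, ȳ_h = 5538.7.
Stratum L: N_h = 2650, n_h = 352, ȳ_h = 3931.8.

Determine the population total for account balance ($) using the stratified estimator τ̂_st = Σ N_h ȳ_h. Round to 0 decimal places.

τ̂_st = Σ N_h ȳ_h = 2050·668.6 + 2200·2482.7 + 2150·5538.7 + 2650·3931.8 = 29160045

τ̂_st ≈ 29160045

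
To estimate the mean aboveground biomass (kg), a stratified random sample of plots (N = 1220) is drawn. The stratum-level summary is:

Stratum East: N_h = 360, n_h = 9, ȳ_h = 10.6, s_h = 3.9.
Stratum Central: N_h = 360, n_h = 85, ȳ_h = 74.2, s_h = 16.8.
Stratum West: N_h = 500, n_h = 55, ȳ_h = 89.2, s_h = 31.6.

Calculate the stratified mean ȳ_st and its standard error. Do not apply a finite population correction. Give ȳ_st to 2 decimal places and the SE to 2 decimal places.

ȳ_st ≈ 61.58, SE ≈ 1.87

ȳ_st = Σ W_h ȳ_h = (360·10.6 + 360·74.2 + 500·89.2)/1220 = 61.58033
V̂(ȳ_st) = Σ W_h² s_h²/n_h, with W_h = N_h/N and N = 1220:
  stratum East: (360/1220)²·3.9²/9 = 0.147154
  stratum Central: (360/1220)²·16.8²/85 = 0.289125
  stratum West: (500/1220)²·31.6²/55 = 3.04952
V̂(ȳ_st) = 3.4858
SE(ȳ_st) = √3.4858 = 1.86703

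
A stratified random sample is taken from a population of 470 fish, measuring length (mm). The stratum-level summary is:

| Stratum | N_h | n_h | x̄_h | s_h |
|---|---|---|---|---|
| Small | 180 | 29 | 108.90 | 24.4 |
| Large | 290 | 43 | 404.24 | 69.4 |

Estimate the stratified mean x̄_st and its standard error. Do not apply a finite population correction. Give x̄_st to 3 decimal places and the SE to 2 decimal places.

x̄_st = Σ W_h x̄_h = (180·108.90 + 290·404.24)/470 = 291.13106
V̂(x̄_st) = Σ W_h² s_h²/n_h, with W_h = N_h/N and N = 470:
  stratum Small: (180/470)²·24.4²/29 = 3.01114
  stratum Large: (290/470)²·69.4²/43 = 42.6433
V̂(x̄_st) = 45.6544
SE(x̄_st) = √45.6544 = 6.75681

x̄_st ≈ 291.131, SE ≈ 6.76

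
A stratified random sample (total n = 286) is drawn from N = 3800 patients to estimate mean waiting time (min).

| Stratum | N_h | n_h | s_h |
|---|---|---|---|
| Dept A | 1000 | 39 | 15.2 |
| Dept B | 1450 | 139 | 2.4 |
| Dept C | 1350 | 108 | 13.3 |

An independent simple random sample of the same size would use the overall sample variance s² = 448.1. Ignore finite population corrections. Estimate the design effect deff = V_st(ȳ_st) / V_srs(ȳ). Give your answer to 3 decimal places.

deff ≈ 0.398

V̂(ȳ_st) = Σ W_h² s_h²/n_h, with W_h = N_h/N and N = 3800:
  stratum Dept A: (1000/3800)²·15.2²/39 = 0.410256
  stratum Dept B: (1450/3800)²·2.4²/139 = 0.0060336
  stratum Dept C: (1350/3800)²·13.3²/108 = 0.206719
V_st = 0.623009
V_srs = s²/n = 448.1/286 = 1.56678
deff = V_st / V_srs = 0.623009/1.56678 = 0.3976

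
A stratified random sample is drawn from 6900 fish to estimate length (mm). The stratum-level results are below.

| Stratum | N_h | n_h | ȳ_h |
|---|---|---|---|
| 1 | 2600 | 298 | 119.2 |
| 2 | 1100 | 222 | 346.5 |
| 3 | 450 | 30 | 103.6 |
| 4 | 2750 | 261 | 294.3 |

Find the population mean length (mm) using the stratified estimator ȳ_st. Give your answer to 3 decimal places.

N = Σ N_h = 6900. Stratum weights W_h = N_h/N.
ȳ_st = (2600·119.2 + 1100·346.5 + 450·103.6 + 2750·294.3) / 6900 = 224.20507

ȳ_st ≈ 224.205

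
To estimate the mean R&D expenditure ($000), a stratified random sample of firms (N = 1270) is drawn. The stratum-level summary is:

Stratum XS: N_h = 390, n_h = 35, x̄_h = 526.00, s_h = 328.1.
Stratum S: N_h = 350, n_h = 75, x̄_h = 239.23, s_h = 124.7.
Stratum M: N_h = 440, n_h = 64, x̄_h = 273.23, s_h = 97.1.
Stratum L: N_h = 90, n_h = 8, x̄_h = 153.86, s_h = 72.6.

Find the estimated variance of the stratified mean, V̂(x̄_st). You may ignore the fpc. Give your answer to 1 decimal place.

V̂(x̄_st) = Σ W_h² s_h²/n_h, with W_h = N_h/N and N = 1270:
  stratum XS: (390/1270)²·328.1²/35 = 290.046
  stratum S: (350/1270)²·124.7²/75 = 15.7471
  stratum M: (440/1270)²·97.1²/64 = 17.683
  stratum L: (90/1270)²·72.6²/8 = 3.30873
V̂(x̄_st) = 326.784

V̂(x̄_st) ≈ 326.8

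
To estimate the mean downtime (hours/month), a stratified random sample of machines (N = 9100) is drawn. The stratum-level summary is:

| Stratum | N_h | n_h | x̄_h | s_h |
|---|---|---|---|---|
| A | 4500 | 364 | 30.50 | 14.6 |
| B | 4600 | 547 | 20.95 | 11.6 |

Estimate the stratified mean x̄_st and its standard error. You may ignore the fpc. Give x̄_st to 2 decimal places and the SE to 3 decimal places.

x̄_st = Σ W_h x̄_h = (4500·30.50 + 4600·20.95)/9100 = 25.67253
V̂(x̄_st) = Σ W_h² s_h²/n_h, with W_h = N_h/N and N = 9100:
  stratum A: (4500/9100)²·14.6²/364 = 0.143201
  stratum B: (4600/9100)²·11.6²/547 = 0.0628581
V̂(x̄_st) = 0.206059
SE(x̄_st) = √0.206059 = 0.453938

x̄_st ≈ 25.67, SE ≈ 0.454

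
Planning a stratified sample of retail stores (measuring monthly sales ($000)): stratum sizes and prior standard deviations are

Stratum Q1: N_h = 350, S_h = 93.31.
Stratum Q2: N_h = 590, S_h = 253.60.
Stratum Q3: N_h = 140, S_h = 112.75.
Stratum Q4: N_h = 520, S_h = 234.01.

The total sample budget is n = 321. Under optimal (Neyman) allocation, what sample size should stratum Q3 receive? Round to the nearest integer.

Neyman allocation: n_h = n · N_h S_h / Σ N_i S_i, with n = 321.
  stratum Q1: N_h·S_h = 350·93.31 = 32658.50
  stratum Q2: N_h·S_h = 590·253.60 = 149624.00
  stratum Q3: N_h·S_h = 140·112.75 = 15785.00
  stratum Q4: N_h·S_h = 520·234.01 = 121685.20
Σ N_h S_h = 319752.70
n for stratum Q3 = 321·15785.00/319752.70 = 15.847 → 16

16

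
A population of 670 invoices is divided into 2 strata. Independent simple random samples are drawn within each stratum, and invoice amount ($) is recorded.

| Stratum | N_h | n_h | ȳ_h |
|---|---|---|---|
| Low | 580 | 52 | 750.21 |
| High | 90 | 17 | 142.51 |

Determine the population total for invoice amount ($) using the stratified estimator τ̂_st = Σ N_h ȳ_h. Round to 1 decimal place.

τ̂_st ≈ 447947.7

τ̂_st = Σ N_h ȳ_h = 580·750.21 + 90·142.51 = 447947.7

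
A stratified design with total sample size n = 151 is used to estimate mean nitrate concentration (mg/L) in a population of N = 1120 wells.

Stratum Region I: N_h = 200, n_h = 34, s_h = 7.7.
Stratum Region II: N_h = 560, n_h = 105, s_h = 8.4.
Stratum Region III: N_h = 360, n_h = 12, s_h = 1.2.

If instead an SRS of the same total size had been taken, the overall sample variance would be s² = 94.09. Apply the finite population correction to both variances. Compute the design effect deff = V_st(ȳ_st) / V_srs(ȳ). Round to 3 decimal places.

V̂(ȳ_st) = Σ W_h² (1 − n_h/N_h) s_h²/n_h, with W_h = N_h/N and N = 1120:
  stratum Region I: (200/1120)²·(1 − 34/200)·7.7²/34 = 0.0461535
  stratum Region II: (560/1120)²·(1 − 105/560)·8.4²/105 = 0.1365
  stratum Region III: (360/1120)²·(1 − 12/360)·1.2²/12 = 0.0119847
V_st = 0.194638
V_srs = (1 − 151/1120)·94.09/151 = 0.539104
deff = V_st / V_srs = 0.194638/0.539104 = 0.3610

deff ≈ 0.361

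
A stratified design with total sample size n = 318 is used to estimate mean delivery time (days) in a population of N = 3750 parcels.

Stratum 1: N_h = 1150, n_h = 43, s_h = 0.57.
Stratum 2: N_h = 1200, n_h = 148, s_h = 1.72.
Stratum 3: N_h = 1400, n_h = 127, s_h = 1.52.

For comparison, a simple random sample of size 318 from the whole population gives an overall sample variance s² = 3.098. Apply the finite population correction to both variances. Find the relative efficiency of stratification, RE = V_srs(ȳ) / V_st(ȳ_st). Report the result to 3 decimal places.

V̂(ȳ_st) = Σ W_h² (1 − n_h/N_h) s_h²/n_h, with W_h = N_h/N and N = 3750:
  stratum 1: (1150/3750)²·(1 − 43/1150)·0.57²/43 = 0.000684013
  stratum 2: (1200/3750)²·(1 − 148/1200)·1.72²/148 = 0.00179444
  stratum 3: (1400/3750)²·(1 − 127/1400)·1.52²/127 = 0.00230556
V_st = 0.00478402
V_srs = (1 − 318/3750)·3.098/318 = 0.00891601
Relative efficiency = V_srs / V_st = 0.00891601/0.00478402 = 1.8637

RE ≈ 1.864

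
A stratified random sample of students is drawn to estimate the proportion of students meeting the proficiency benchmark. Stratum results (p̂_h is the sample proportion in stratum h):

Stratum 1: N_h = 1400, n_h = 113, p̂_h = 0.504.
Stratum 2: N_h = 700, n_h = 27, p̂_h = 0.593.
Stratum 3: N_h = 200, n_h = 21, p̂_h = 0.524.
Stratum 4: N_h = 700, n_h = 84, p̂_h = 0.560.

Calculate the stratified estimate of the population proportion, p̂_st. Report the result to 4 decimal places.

N = 3000; stratum weights W_h = N_h/N.
p̂_st = Σ W_h p̂_h = (1400·0.504 + 700·0.593 + 200·0.524 + 700·0.560)/3000 = 0.53917

p̂_st ≈ 0.5392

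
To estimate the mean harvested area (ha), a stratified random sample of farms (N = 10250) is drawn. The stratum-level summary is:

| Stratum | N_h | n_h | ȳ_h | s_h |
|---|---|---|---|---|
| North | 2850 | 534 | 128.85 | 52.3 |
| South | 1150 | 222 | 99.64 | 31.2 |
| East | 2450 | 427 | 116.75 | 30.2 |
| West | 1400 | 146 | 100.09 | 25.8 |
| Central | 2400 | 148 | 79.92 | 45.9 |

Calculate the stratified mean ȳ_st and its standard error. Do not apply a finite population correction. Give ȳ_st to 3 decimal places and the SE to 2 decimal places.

ȳ_st ≈ 107.296, SE ≈ 1.20

ȳ_st = Σ W_h ȳ_h = (2850·128.85 + 1150·99.64 + 2450·116.75 + 1400·100.09 + 2400·79.92)/10250 = 107.29561
V̂(ȳ_st) = Σ W_h² s_h²/n_h, with W_h = N_h/N and N = 10250:
  stratum North: (2850/10250)²·52.3²/534 = 0.396008
  stratum South: (1150/10250)²·31.2²/222 = 0.0551956
  stratum East: (2450/10250)²·30.2²/427 = 0.122031
  stratum West: (1400/10250)²·25.8²/146 = 0.085054
  stratum Central: (2400/10250)²·45.9²/148 = 0.780438
V̂(ȳ_st) = 1.43873
SE(ȳ_st) = √1.43873 = 1.19947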